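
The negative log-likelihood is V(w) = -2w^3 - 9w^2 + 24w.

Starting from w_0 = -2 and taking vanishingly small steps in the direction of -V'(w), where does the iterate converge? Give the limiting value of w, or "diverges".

-4

V'(w) = -6(w - 1)(w + 4), so V'(-2) = 36.
Gradient descent moves in the -V' direction, i.e. w is decreasing.
The nearest critical point in that direction is w = -4, where V'' = 30 > 0 (a local minimum). The iterate converges there.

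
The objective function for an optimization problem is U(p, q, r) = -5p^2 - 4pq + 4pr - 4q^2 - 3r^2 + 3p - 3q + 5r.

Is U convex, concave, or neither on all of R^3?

concave

U is quadratic, so its Hessian is the constant matrix H = [[-10, -4, 4], [-4, -8, 0], [4, 0, -6]].
Leading principal minors: -10, 64, -256.
Signs alternate −, +, − ⇒ H ≺ 0 ⇒ concave.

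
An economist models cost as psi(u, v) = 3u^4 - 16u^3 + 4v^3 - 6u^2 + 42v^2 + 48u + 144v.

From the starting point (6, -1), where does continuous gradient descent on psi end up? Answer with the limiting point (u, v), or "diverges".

(4, -3)

psi is separable, so gradient descent decouples: u follows -∂psi/∂u, v follows -∂psi/∂v.
∂psi/∂u = 12(u - 4)(u - 1)(u + 1); at u=6 this is 840, so u decreases.
∂psi/∂v = 12(v + 3)(v + 4); at v=-1 this is 72, so v decreases.
u converges to its nearest critical value 4 (a local min of the u-part); v converges to -3. The iterate converges to (4, -3).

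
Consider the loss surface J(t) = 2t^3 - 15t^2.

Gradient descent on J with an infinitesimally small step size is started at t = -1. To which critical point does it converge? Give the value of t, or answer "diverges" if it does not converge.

diverges

J'(t) = 6t(t - 5), so J'(-1) = 36.
Gradient descent moves in the -J' direction, i.e. t is decreasing.
There is no critical point below t=-1, and J' keeps the same sign, so the iterate runs off to −∞.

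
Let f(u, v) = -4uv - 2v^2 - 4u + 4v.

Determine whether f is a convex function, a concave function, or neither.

neither

f is quadratic, so its Hessian is the constant matrix H = [[0, -4], [-4, -4]].
det(H) = -16, tr(H) = -4.
det(H) < 0, so H is indefinite: neither convex nor concave.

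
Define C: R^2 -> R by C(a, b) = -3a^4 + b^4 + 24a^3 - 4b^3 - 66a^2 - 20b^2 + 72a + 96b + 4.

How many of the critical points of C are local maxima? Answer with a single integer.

C separates as a function of a plus a function of b, so ∇C=0 decouples.
∂C/∂a = -12(a - 3)(a - 2)(a - 1) = 0 at a ∈ {1, 2, 3}; ∂C/∂b = 4(b - 4)(b - 2)(b + 3) = 0 at b ∈ {-3, 2, 4}.
The Hessian is diagonal: diag(C_aa, C_bb). Second derivatives: C_aa(1)=-24, C_aa(2)=12, C_aa(3)=-24; C_bb(-3)=140, C_bb(2)=-40, C_bb(4)=56.
Local maxima occur where both diagonal entries negative: (1, 2), (3, 2). Count: 2.

2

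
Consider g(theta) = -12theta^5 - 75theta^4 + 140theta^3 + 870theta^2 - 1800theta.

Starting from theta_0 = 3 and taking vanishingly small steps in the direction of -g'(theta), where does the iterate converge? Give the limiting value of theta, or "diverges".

g'(theta) = -60(theta - 2)(theta - 1)(theta + 3)(theta + 5), so g'(3) = -5760.
Gradient descent moves in the -g' direction, i.e. theta is increasing.
There is no critical point above theta=3, and g' keeps the same sign, so the iterate runs off to +∞.

diverges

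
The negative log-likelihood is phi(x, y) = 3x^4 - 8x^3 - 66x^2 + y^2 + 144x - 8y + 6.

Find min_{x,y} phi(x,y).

-577

phi(x,y) separates as P(x) + Q(y) + 6, so its minimum is min P + min Q + 6.
P'(x) = 12(x - 4)(x - 1)(x + 3) vanishes at x ∈ {-3, 1, 4}; Q'(y) = 2y - 8 vanishes at y ∈ {4}.
Local minima of P (where P''>0): P(-3)=-567, P(4)=-224. Local minima of Q: Q(4)=-16.
So the global minimum of phi is P(-3) + Q(4) + 6 = -567 − 16 + 6 = -577, attained at (-3, 4).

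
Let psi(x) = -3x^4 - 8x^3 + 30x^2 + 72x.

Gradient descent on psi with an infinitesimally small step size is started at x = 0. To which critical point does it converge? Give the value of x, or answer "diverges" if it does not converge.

psi'(x) = -12(x - 2)(x + 1)(x + 3), so psi'(0) = 72.
Gradient descent moves in the -psi' direction, i.e. x is decreasing.
The nearest critical point in that direction is x = -1, where psi'' = 72 > 0 (a local minimum). The iterate converges there.

-1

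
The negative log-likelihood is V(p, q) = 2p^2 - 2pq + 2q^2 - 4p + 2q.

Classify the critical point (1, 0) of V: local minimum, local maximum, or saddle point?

local minimum

The Hessian of V is constant: H = [[4, -2], [-2, 4]].
det(H) = 4·4 − (-2)² = 12.
det(H) > 0 and tr(H) = 8 > 0, so H is positive definite and the point is a local minimum.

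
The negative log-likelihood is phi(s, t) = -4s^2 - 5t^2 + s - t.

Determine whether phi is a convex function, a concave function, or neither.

concave

phi is quadratic, so its Hessian is the constant matrix H = [[-8, 0], [0, -10]].
det(H) = 80, tr(H) = -18.
det(H) > 0 and tr(H) < 0, so H is negative definite everywhere: concave.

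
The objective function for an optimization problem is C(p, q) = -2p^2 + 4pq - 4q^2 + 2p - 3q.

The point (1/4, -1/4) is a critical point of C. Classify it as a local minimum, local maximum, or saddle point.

The Hessian of C is constant: H = [[-4, 4], [4, -8]].
det(H) = (-4)·(-8) − 4² = 16.
det(H) > 0 and tr(H) = -12 < 0, so H is negative definite and the point is a local maximum.

local maximum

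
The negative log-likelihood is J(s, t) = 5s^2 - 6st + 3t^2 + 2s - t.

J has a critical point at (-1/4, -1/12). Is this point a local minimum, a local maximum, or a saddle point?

The Hessian of J is constant: H = [[10, -6], [-6, 6]].
det(H) = 10·6 − (-6)² = 24.
det(H) > 0 and tr(H) = 16 > 0, so H is positive definite and the point is a local minimum.

local minimum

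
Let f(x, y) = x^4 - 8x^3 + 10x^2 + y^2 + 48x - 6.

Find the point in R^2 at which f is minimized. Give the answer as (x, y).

f(x,y) separates as P(x) + Q(y) − 6, so its minimum is min P + min Q − 6.
P'(x) = 4(x - 4)(x - 3)(x + 1) vanishes at x ∈ {-1, 3, 4}; Q'(y) = 2y vanishes at y ∈ {0}.
Local minima of P (where P''>0): P(-1)=-29, P(4)=96. Local minima of Q: Q(0)=0.
So the global minimum of f is P(-1) + Q(0) − 6 = -29 + 0 − 6 = -35, attained at (-1, 0).

(-1, 0)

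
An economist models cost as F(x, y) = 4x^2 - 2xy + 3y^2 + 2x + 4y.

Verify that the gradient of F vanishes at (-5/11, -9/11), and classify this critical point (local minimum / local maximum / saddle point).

∇F = (8x - 2y + 2, -2x + 6y + 4); substituting (-5/11, -9/11) gives ∇F = (0, 0), so (-5/11, -9/11) is indeed a critical point.
The Hessian of F is constant: H = [[8, -2], [-2, 6]].
det(H) = 8·6 − (-2)² = 44.
det(H) > 0 and tr(H) = 14 > 0, so H is positive definite and the point is a local minimum.

local minimum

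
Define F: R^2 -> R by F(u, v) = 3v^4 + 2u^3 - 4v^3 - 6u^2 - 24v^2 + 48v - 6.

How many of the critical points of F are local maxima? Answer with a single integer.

1

F separates as a function of u plus a function of v, so ∇F=0 decouples.
∂F/∂u = 6u(u - 2) = 0 at u ∈ {0, 2}; ∂F/∂v = 12(v - 2)(v - 1)(v + 2) = 0 at v ∈ {-2, 1, 2}.
The Hessian is diagonal: diag(F_uu, F_vv). Second derivatives: F_uu(0)=-12, F_uu(2)=12; F_vv(-2)=144, F_vv(1)=-36, F_vv(2)=48.
Local maxima occur where both diagonal entries negative: (0, 1). Count: 1.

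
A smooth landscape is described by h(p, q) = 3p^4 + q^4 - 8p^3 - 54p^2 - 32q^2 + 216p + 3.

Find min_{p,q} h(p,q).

h(p,q) separates as A(p) + B(q) + 3, so its minimum is min A + min B + 3.
A'(p) = 12(p - 3)(p - 2)(p + 3) vanishes at p ∈ {-3, 2, 3}; B'(q) = 4q(q - 4)(q + 4) vanishes at q ∈ {-4, 0, 4}.
Local minima of A (where A''>0): A(-3)=-675, A(3)=189. Local minima of B: B(-4)=-256, B(4)=-256.
So the global minimum of h is A(-3) + B(-4) + 3 = -675 − 256 + 3 = -928, attained at (-3, -4).

-928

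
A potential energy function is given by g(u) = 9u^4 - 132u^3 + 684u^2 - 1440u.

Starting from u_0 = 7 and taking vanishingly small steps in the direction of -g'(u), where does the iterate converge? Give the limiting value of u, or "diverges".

5

g'(u) = 36(u - 5)(u - 4)(u - 2), so g'(7) = 1080.
Gradient descent moves in the -g' direction, i.e. u is decreasing.
The nearest critical point in that direction is u = 5, where g'' = 108 > 0 (a local minimum). The iterate converges there.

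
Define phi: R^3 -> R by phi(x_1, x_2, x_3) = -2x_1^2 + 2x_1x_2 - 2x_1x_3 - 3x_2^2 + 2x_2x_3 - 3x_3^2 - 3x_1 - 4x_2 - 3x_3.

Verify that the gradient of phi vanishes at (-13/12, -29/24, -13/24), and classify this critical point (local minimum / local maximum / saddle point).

local maximum

∇phi = (-4x_1 + 2x_2 - 2x_3 - 3, 2x_1 - 6x_2 + 2x_3 - 4, -2x_1 + 2x_2 - 6x_3 - 3); substituting (-13/12, -29/24, -13/24) gives ∇phi = (0, 0, 0), so (-13/12, -29/24, -13/24) is indeed a critical point.
The Hessian is constant: H = [[-4, 2, -2], [2, -6, 2], [-2, 2, -6]].
Leading principal minors: Δ₁ = -4, Δ₂ = 20, Δ₃ = -96.
The minors alternate sign starting negative (−, +, −), so H is negative definite: a local maximum.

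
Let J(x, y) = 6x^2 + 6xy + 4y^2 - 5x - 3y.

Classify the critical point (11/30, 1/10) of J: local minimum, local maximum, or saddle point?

The Hessian of J is constant: H = [[12, 6], [6, 8]].
det(H) = 12·8 − 6² = 60.
det(H) > 0 and tr(H) = 20 > 0, so H is positive definite and the point is a local minimum.

local minimum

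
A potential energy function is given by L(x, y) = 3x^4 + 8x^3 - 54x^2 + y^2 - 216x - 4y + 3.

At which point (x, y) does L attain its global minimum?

L(x,y) separates as P(x) + Q(y) + 3, so its minimum is min P + min Q + 3.
P'(x) = 12(x - 3)(x + 2)(x + 3) vanishes at x ∈ {-3, -2, 3}; Q'(y) = 2y - 4 vanishes at y ∈ {2}.
Local minima of P (where P''>0): P(-3)=189, P(3)=-675. Local minima of Q: Q(2)=-4.
So the global minimum of L is P(3) + Q(2) + 3 = -675 − 4 + 3 = -676, attained at (3, 2).

(3, 2)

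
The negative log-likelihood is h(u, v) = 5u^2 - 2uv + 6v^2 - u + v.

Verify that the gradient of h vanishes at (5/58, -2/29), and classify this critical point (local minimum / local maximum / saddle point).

local minimum

∇h = (10u - 2v - 1, -2u + 12v + 1); substituting (5/58, -2/29) gives ∇h = (0, 0), so (5/58, -2/29) is indeed a critical point.
The Hessian of h is constant: H = [[10, -2], [-2, 12]].
det(H) = 10·12 − (-2)² = 116.
det(H) > 0 and tr(H) = 22 > 0, so H is positive definite and the point is a local minimum.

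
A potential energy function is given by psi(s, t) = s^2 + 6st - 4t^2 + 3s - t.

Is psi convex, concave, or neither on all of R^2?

psi is quadratic, so its Hessian is the constant matrix H = [[2, 6], [6, -8]].
det(H) = -52, tr(H) = -6.
det(H) < 0, so H is indefinite: neither convex nor concave.

neither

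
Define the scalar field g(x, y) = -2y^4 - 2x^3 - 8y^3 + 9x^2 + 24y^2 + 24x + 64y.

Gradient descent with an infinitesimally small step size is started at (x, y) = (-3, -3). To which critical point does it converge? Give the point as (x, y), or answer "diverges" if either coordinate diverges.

(-1, -1)

g is separable, so gradient descent decouples: x follows -∂g/∂x, y follows -∂g/∂y.
∂g/∂x = -6(x - 4)(x + 1); at x=-3 this is -84, so x increases.
∂g/∂y = -8(y - 2)(y + 1)(y + 4); at y=-3 this is -80, so y increases.
x converges to its nearest critical value -1 (a local min of the x-part); y converges to -1. The iterate converges to (-1, -1).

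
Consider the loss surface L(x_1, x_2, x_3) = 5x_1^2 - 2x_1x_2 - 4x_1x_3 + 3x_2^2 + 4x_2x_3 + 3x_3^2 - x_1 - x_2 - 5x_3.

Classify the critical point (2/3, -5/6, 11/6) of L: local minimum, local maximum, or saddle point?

local minimum

The Hessian is constant: H = [[10, -2, -4], [-2, 6, 4], [-4, 4, 6]].
Leading principal minors: Δ₁ = 10, Δ₂ = 56, Δ₃ = 144.
All leading minors are positive, so H is positive definite: a local minimum.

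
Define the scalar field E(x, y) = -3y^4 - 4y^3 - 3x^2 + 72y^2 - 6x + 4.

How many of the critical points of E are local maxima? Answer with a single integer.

E separates as a function of x plus a function of y, so ∇E=0 decouples.
∂E/∂x = -6(x + 1) = 0 at x ∈ {-1}; ∂E/∂y = -12y(y - 3)(y + 4) = 0 at y ∈ {-4, 0, 3}.
The Hessian is diagonal: diag(E_xx, E_yy). Second derivatives: E_xx(-1)=-6; E_yy(-4)=-336, E_yy(0)=144, E_yy(3)=-252.
Local maxima occur where both diagonal entries negative: (-1, -4), (-1, 3). Count: 2.

2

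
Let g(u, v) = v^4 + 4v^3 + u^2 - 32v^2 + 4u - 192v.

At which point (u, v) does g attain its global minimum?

(-2, 4)

g(u,v) separates as P(u) + Q(v), so its minimum is min P + min Q.
P'(u) = 2u + 4 vanishes at u ∈ {-2}; Q'(v) = 4(v - 4)(v + 3)(v + 4) vanishes at v ∈ {-4, -3, 4}.
Local minima of P (where P''>0): P(-2)=-4. Local minima of Q: Q(-4)=256, Q(4)=-768.
So the global minimum of g is P(-2) + Q(4) = -4 − 768 = -772, attained at (-2, 4).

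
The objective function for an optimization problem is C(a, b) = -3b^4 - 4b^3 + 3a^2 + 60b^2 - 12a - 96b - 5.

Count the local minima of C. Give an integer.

1

C separates as a function of a plus a function of b, so ∇C=0 decouples.
∂C/∂a = 6(a - 2) = 0 at a ∈ {2}; ∂C/∂b = -12(b - 2)(b - 1)(b + 4) = 0 at b ∈ {-4, 1, 2}.
The Hessian is diagonal: diag(C_aa, C_bb). Second derivatives: C_aa(2)=6; C_bb(-4)=-360, C_bb(1)=60, C_bb(2)=-72.
Local minima occur where both diagonal entries positive: (2, 1). Count: 1.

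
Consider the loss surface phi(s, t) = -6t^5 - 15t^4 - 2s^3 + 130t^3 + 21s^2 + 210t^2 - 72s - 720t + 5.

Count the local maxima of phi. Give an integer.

phi separates as a function of s plus a function of t, so ∇phi=0 decouples.
∂phi/∂s = -6(s - 4)(s - 3) = 0 at s ∈ {3, 4}; ∂phi/∂t = -30(t - 3)(t - 1)(t + 2)(t + 4) = 0 at t ∈ {-4, -2, 1, 3}.
The Hessian is diagonal: diag(phi_ss, phi_tt). Second derivatives: phi_ss(3)=6, phi_ss(4)=-6; phi_tt(-4)=2100, phi_tt(-2)=-900, phi_tt(1)=900, phi_tt(3)=-2100.
Local maxima occur where both diagonal entries negative: (4, -2), (4, 3). Count: 2.

2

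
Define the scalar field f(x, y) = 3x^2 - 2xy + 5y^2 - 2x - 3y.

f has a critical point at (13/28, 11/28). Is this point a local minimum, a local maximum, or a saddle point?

local minimum

The Hessian of f is constant: H = [[6, -2], [-2, 10]].
det(H) = 6·10 − (-2)² = 56.
det(H) > 0 and tr(H) = 16 > 0, so H is positive definite and the point is a local minimum.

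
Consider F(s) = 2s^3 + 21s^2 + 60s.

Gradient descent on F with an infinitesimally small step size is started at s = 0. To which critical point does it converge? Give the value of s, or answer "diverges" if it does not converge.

F'(s) = 6(s + 2)(s + 5), so F'(0) = 60.
Gradient descent moves in the -F' direction, i.e. s is decreasing.
The nearest critical point in that direction is s = -2, where F'' = 18 > 0 (a local minimum). The iterate converges there.

-2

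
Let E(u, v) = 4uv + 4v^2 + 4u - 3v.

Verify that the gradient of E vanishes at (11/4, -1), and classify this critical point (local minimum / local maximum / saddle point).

∇E = (4v + 4, 4u + 8v - 3); substituting (11/4, -1) gives ∇E = (0, 0), so (11/4, -1) is indeed a critical point.
The Hessian of E is constant: H = [[0, 4], [4, 8]].
det(H) = 0·8 − 4² = -16.
Since det(H) < 0, H is indefinite and the critical point is a saddle point.

saddle point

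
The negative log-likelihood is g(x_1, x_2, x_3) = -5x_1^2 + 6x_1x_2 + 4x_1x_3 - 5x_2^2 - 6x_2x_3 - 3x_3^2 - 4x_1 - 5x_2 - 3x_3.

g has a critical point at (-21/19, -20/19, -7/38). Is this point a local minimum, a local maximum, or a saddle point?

The Hessian is constant: H = [[-10, 6, 4], [6, -10, -6], [4, -6, -6]].
Leading principal minors: Δ₁ = -10, Δ₂ = 64, Δ₃ = -152.
The minors alternate sign starting negative (−, +, −), so H is negative definite: a local maximum.

local maximum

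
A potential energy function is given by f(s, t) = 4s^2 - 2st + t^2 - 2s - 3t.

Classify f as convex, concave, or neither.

f is quadratic, so its Hessian is the constant matrix H = [[8, -2], [-2, 2]].
det(H) = 12, tr(H) = 10.
det(H) > 0 and tr(H) > 0, so H is positive definite everywhere: convex.

convex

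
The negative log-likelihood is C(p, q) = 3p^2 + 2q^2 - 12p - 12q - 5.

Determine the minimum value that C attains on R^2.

-35

C(p,q) separates as A(p) + B(q) − 5, so its minimum is min A + min B − 5.
A'(p) = 6p - 12 vanishes at p ∈ {2}; B'(q) = 4q - 12 vanishes at q ∈ {3}.
Local minima of A (where A''>0): A(2)=-12. Local minima of B: B(3)=-18.
So the global minimum of C is A(2) + B(3) − 5 = -12 − 18 − 5 = -35, attained at (2, 3).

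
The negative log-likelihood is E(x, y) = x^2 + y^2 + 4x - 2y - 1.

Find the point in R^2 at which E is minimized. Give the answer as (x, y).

(-2, 1)

E(x,y) separates as P(x) + Q(y) − 1, so its minimum is min P + min Q − 1.
P'(x) = 2x + 4 vanishes at x ∈ {-2}; Q'(y) = 2y - 2 vanishes at y ∈ {1}.
Local minima of P (where P''>0): P(-2)=-4. Local minima of Q: Q(1)=-1.
So the global minimum of E is P(-2) + Q(1) − 1 = -4 − 1 − 1 = -6, attained at (-2, 1).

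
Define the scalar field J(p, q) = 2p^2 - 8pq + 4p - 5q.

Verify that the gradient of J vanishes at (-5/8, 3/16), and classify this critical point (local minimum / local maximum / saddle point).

∇J = (4p - 8q + 4, -8p - 5); substituting (-5/8, 3/16) gives ∇J = (0, 0), so (-5/8, 3/16) is indeed a critical point.
The Hessian of J is constant: H = [[4, -8], [-8, 0]].
det(H) = 4·0 − (-8)² = -64.
Since det(H) < 0, H is indefinite and the critical point is a saddle point.

saddle point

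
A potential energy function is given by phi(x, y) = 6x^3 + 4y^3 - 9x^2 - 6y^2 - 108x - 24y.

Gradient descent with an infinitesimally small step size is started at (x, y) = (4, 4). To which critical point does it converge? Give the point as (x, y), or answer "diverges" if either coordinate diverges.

(3, 2)

phi is separable, so gradient descent decouples: x follows -∂phi/∂x, y follows -∂phi/∂y.
∂phi/∂x = 18(x - 3)(x + 2); at x=4 this is 108, so x decreases.
∂phi/∂y = 12(y - 2)(y + 1); at y=4 this is 120, so y decreases.
x converges to its nearest critical value 3 (a local min of the x-part); y converges to 2. The iterate converges to (3, 2).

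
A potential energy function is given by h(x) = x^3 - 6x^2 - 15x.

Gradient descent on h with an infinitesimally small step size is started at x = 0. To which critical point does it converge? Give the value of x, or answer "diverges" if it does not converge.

5

h'(x) = 3(x - 5)(x + 1), so h'(0) = -15.
Gradient descent moves in the -h' direction, i.e. x is increasing.
The nearest critical point in that direction is x = 5, where h'' = 18 > 0 (a local minimum). The iterate converges there.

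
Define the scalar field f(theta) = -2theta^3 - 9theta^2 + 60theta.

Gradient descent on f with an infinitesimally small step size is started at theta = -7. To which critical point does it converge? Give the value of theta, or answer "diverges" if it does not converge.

-5

f'(theta) = -6(theta - 2)(theta + 5), so f'(-7) = -108.
Gradient descent moves in the -f' direction, i.e. theta is increasing.
The nearest critical point in that direction is theta = -5, where f'' = 42 > 0 (a local minimum). The iterate converges there.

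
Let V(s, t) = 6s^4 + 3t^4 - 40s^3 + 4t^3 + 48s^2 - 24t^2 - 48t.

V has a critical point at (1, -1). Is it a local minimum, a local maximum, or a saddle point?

local maximum

The mixed partial ∂²V/∂s∂t is 0, so the Hessian at any point is diag(V_ss, V_tt) = diag(24(3s^2 - 10s + 4), 12(3t^2 + 2t - 4)).
At (1, -1): H = diag(-72, -36).
Both eigenvalues are negative, so H is negative definite: a local maximum.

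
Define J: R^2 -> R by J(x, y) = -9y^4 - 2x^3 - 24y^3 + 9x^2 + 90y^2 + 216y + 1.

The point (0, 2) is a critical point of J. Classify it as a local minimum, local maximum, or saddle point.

saddle point

The mixed partial ∂²J/∂x∂y is 0, so the Hessian at any point is diag(J_xx, J_yy) = diag(6(-2x + 3), 36(-3y^2 - 4y + 5)).
At (0, 2): H = diag(18, -540).
The eigenvalues have opposite signs, so H is indefinite: a saddle point.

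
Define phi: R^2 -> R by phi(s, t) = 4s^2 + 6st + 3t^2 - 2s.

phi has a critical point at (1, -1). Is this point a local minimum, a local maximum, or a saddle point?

local minimum

The Hessian of phi is constant: H = [[8, 6], [6, 6]].
det(H) = 8·6 − 6² = 12.
det(H) > 0 and tr(H) = 14 > 0, so H is positive definite and the point is a local minimum.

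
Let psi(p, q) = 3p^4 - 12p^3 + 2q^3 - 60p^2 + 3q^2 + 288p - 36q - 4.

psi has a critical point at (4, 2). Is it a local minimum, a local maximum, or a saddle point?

The mixed partial ∂²psi/∂p∂q is 0, so the Hessian at any point is diag(psi_pp, psi_qq) = diag(12(3p^2 - 6p - 10), 6(2q + 1)).
At (4, 2): H = diag(168, 30).
Both eigenvalues are positive, so H is positive definite: a local minimum.

local minimum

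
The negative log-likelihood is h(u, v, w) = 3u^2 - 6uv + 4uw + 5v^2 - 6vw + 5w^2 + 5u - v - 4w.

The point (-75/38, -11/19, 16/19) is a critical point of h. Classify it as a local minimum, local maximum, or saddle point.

local minimum

The Hessian is constant: H = [[6, -6, 4], [-6, 10, -6], [4, -6, 10]].
Leading principal minors: Δ₁ = 6, Δ₂ = 24, Δ₃ = 152.
All leading minors are positive, so H is positive definite: a local minimum.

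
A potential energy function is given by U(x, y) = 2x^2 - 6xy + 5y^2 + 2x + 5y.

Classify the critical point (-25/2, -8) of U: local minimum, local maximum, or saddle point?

local minimum

The Hessian of U is constant: H = [[4, -6], [-6, 10]].
det(H) = 4·10 − (-6)² = 4.
det(H) > 0 and tr(H) = 14 > 0, so H is positive definite and the point is a local minimum.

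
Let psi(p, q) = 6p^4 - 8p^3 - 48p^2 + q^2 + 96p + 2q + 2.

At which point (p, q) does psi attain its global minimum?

(-2, -1)

psi(p,q) separates as A(p) + B(q) + 2, so its minimum is min A + min B + 2.
A'(p) = 24(p - 2)(p - 1)(p + 2) vanishes at p ∈ {-2, 1, 2}; B'(q) = 2q + 2 vanishes at q ∈ {-1}.
Local minima of A (where A''>0): A(-2)=-224, A(2)=32. Local minima of B: B(-1)=-1.
So the global minimum of psi is A(-2) + B(-1) + 2 = -224 − 1 + 2 = -223, attained at (-2, -1).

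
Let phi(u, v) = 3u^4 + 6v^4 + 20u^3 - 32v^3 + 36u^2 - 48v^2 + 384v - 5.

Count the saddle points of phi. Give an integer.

4

phi separates as a function of u plus a function of v, so ∇phi=0 decouples.
∂phi/∂u = 12u(u + 2)(u + 3) = 0 at u ∈ {-3, -2, 0}; ∂phi/∂v = 24(v - 4)(v - 2)(v + 2) = 0 at v ∈ {-2, 2, 4}.
The Hessian is diagonal: diag(phi_uu, phi_vv). Second derivatives: phi_uu(-3)=36, phi_uu(-2)=-24, phi_uu(0)=72; phi_vv(-2)=576, phi_vv(2)=-192, phi_vv(4)=288.
Saddle points occur where the two diagonal entries have opposite signs: (-3, 2), (-2, -2), (-2, 4), (0, 2). Count: 4.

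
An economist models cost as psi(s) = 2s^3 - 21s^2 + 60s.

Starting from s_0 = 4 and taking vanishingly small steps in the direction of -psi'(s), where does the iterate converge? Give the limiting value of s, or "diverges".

psi'(s) = 6(s - 5)(s - 2), so psi'(4) = -12.
Gradient descent moves in the -psi' direction, i.e. s is increasing.
The nearest critical point in that direction is s = 5, where psi'' = 18 > 0 (a local minimum). The iterate converges there.

5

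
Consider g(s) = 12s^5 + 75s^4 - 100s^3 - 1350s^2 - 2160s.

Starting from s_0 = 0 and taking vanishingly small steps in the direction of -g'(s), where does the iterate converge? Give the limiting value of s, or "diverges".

3

g'(s) = 60(s - 3)(s + 1)(s + 3)(s + 4), so g'(0) = -2160.
Gradient descent moves in the -g' direction, i.e. s is increasing.
The nearest critical point in that direction is s = 3, where g'' = 10080 > 0 (a local minimum). The iterate converges there.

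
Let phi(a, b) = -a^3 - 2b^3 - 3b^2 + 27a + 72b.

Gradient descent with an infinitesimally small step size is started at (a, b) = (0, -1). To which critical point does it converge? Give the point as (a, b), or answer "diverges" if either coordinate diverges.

phi is separable, so gradient descent decouples: a follows -∂phi/∂a, b follows -∂phi/∂b.
∂phi/∂a = -3(a - 3)(a + 3); at a=0 this is 27, so a decreases.
∂phi/∂b = -6(b - 3)(b + 4); at b=-1 this is 72, so b decreases.
a converges to its nearest critical value -3 (a local min of the a-part); b converges to -4. The iterate converges to (-3, -4).

(-3, -4)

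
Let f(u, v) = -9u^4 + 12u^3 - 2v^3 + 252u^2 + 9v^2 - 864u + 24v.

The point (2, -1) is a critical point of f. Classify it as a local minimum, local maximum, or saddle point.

local minimum

The mixed partial ∂²f/∂u∂v is 0, so the Hessian at any point is diag(f_uu, f_vv) = diag(36(-3u^2 + 2u + 14), 6(-2v + 3)).
At (2, -1): H = diag(216, 30).
Both eigenvalues are positive, so H is positive definite: a local minimum.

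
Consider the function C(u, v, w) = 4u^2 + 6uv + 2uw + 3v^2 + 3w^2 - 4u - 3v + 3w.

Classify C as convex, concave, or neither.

C is quadratic, so its Hessian is the constant matrix H = [[8, 6, 2], [6, 6, 0], [2, 0, 6]].
Leading principal minors: 8, 12, 48.
All positive ⇒ H ≻ 0 ⇒ convex.

convex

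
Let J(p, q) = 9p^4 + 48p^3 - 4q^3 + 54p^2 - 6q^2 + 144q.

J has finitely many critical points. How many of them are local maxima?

1

J separates as a function of p plus a function of q, so ∇J=0 decouples.
∂J/∂p = 36p(p + 1)(p + 3) = 0 at p ∈ {-3, -1, 0}; ∂J/∂q = -12(q - 3)(q + 4) = 0 at q ∈ {-4, 3}.
The Hessian is diagonal: diag(J_pp, J_qq). Second derivatives: J_pp(-3)=216, J_pp(-1)=-72, J_pp(0)=108; J_qq(-4)=84, J_qq(3)=-84.
Local maxima occur where both diagonal entries negative: (-1, 3). Count: 1.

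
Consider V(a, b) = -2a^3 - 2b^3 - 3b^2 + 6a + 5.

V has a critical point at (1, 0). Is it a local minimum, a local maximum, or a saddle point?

local maximum

The mixed partial ∂²V/∂a∂b is 0, so the Hessian at any point is diag(V_aa, V_bb) = diag(-12a, -6(2b + 1)).
At (1, 0): H = diag(-12, -6).
Both eigenvalues are negative, so H is negative definite: a local maximum.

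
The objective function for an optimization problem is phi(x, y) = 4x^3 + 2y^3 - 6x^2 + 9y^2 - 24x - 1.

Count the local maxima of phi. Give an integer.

phi separates as a function of x plus a function of y, so ∇phi=0 decouples.
∂phi/∂x = 12(x - 2)(x + 1) = 0 at x ∈ {-1, 2}; ∂phi/∂y = 6y(y + 3) = 0 at y ∈ {-3, 0}.
The Hessian is diagonal: diag(phi_xx, phi_yy). Second derivatives: phi_xx(-1)=-36, phi_xx(2)=36; phi_yy(-3)=-18, phi_yy(0)=18.
Local maxima occur where both diagonal entries negative: (-1, -3). Count: 1.

1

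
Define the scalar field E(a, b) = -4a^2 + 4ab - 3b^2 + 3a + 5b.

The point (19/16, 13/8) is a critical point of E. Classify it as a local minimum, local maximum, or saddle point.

The Hessian of E is constant: H = [[-8, 4], [4, -6]].
det(H) = (-8)·(-6) − 4² = 32.
det(H) > 0 and tr(H) = -14 < 0, so H is negative definite and the point is a local maximum.

local maximum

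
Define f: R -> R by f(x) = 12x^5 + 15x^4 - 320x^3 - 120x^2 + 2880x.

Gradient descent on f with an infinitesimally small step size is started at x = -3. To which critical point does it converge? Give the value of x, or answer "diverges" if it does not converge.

f'(x) = 60(x - 3)(x - 2)(x + 2)(x + 4), so f'(-3) = -1800.
Gradient descent moves in the -f' direction, i.e. x is increasing.
The nearest critical point in that direction is x = -2, where f'' = 2400 > 0 (a local minimum). The iterate converges there.

-2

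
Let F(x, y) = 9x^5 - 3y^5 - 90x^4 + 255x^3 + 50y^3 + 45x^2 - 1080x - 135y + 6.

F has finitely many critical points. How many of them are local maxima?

4

F separates as a function of x plus a function of y, so ∇F=0 decouples.
∂F/∂x = 45(x - 4)(x - 3)(x - 2)(x + 1) = 0 at x ∈ {-1, 2, 3, 4}; ∂F/∂y = -15(y - 3)(y - 1)(y + 1)(y + 3) = 0 at y ∈ {-3, -1, 1, 3}.
The Hessian is diagonal: diag(F_xx, F_yy). Second derivatives: F_xx(-1)=-2700, F_xx(2)=270, F_xx(3)=-180, F_xx(4)=450; F_yy(-3)=720, F_yy(-1)=-240, F_yy(1)=240, F_yy(3)=-720.
Local maxima occur where both diagonal entries negative: (-1, -1), (-1, 3), (3, -1), (3, 3). Count: 4.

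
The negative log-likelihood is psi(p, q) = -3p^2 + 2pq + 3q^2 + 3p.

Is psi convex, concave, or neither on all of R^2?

psi is quadratic, so its Hessian is the constant matrix H = [[-6, 2], [2, 6]].
det(H) = -40, tr(H) = 0.
det(H) < 0, so H is indefinite: neither convex nor concave.

neither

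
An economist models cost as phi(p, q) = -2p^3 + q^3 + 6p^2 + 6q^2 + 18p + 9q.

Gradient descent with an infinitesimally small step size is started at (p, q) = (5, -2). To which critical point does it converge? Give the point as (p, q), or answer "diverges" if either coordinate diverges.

phi is separable, so gradient descent decouples: p follows -∂phi/∂p, q follows -∂phi/∂q.
∂phi/∂p = -6(p - 3)(p + 1); at p=5 this is -72, so p increases.
∂phi/∂q = 3(q + 1)(q + 3); at q=-2 this is -3, so q increases.
The p-coordinate has no critical point in that direction and runs off to infinity.

diverges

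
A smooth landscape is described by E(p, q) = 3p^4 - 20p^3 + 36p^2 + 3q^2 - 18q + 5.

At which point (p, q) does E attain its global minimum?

E(p,q) separates as A(p) + B(q) + 5, so its minimum is min A + min B + 5.
A'(p) = 12p(p - 3)(p - 2) vanishes at p ∈ {0, 2, 3}; B'(q) = 6q - 18 vanishes at q ∈ {3}.
Local minima of A (where A''>0): A(0)=0, A(3)=27. Local minima of B: B(3)=-27.
So the global minimum of E is A(0) + B(3) + 5 = 0 − 27 + 5 = -22, attained at (0, 3).

(0, 3)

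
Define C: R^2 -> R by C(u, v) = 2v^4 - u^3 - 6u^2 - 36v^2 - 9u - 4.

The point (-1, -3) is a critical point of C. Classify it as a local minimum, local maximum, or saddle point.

saddle point

The mixed partial ∂²C/∂u∂v is 0, so the Hessian at any point is diag(C_uu, C_vv) = diag(-6(u + 2), 24(v^2 - 3)).
At (-1, -3): H = diag(-6, 144).
The eigenvalues have opposite signs, so H is indefinite: a saddle point.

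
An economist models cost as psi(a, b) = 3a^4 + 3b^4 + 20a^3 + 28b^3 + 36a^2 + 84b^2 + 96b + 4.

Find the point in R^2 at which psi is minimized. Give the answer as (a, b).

(0, -4)

psi(a,b) separates as P(a) + Q(b) + 4, so its minimum is min P + min Q + 4.
P'(a) = 12a(a + 2)(a + 3) vanishes at a ∈ {-3, -2, 0}; Q'(b) = 12(b + 1)(b + 2)(b + 4) vanishes at b ∈ {-4, -2, -1}.
Local minima of P (where P''>0): P(-3)=27, P(0)=0. Local minima of Q: Q(-4)=-64, Q(-1)=-37.
So the global minimum of psi is P(0) + Q(-4) + 4 = 0 − 64 + 4 = -60, attained at (0, -4).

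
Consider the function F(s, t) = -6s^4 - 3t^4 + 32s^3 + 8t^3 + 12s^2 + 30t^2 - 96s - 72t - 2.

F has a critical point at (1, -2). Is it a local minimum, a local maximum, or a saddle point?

saddle point

The mixed partial ∂²F/∂s∂t is 0, so the Hessian at any point is diag(F_ss, F_tt) = diag(24(-3s^2 + 8s + 1), 12(-3t^2 + 4t + 5)).
At (1, -2): H = diag(144, -180).
The eigenvalues have opposite signs, so H is indefinite: a saddle point.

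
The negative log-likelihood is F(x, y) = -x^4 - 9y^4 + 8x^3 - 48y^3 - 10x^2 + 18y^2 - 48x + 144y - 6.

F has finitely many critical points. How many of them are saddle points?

F separates as a function of x plus a function of y, so ∇F=0 decouples.
∂F/∂x = -4(x - 4)(x - 3)(x + 1) = 0 at x ∈ {-1, 3, 4}; ∂F/∂y = -36(y - 1)(y + 1)(y + 4) = 0 at y ∈ {-4, -1, 1}.
The Hessian is diagonal: diag(F_xx, F_yy). Second derivatives: F_xx(-1)=-80, F_xx(3)=16, F_xx(4)=-20; F_yy(-4)=-540, F_yy(-1)=216, F_yy(1)=-360.
Saddle points occur where the two diagonal entries have opposite signs: (-1, -1), (3, -4), (3, 1), (4, -1). Count: 4.

4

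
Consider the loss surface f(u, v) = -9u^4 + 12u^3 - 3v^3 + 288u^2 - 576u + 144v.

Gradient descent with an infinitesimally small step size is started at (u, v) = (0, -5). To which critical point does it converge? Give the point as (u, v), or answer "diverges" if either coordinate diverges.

f is separable, so gradient descent decouples: u follows -∂f/∂u, v follows -∂f/∂v.
∂f/∂u = -36(u - 4)(u - 1)(u + 4); at u=0 this is -576, so u increases.
∂f/∂v = -9(v - 4)(v + 4); at v=-5 this is -81, so v increases.
u converges to its nearest critical value 1 (a local min of the u-part); v converges to -4. The iterate converges to (1, -4).

(1, -4)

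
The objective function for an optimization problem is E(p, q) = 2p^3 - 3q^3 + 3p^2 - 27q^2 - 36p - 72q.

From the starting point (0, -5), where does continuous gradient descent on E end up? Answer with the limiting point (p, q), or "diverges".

E is separable, so gradient descent decouples: p follows -∂E/∂p, q follows -∂E/∂q.
∂E/∂p = 6(p - 2)(p + 3); at p=0 this is -36, so p increases.
∂E/∂q = -9(q + 2)(q + 4); at q=-5 this is -27, so q increases.
p converges to its nearest critical value 2 (a local min of the p-part); q converges to -4. The iterate converges to (2, -4).

(2, -4)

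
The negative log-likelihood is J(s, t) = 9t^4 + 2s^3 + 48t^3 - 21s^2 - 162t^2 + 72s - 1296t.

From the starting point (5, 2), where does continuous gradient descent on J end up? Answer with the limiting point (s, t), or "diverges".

J is separable, so gradient descent decouples: s follows -∂J/∂s, t follows -∂J/∂t.
∂J/∂s = 6(s - 4)(s - 3); at s=5 this is 12, so s decreases.
∂J/∂t = 36(t - 3)(t + 3)(t + 4); at t=2 this is -1080, so t increases.
s converges to its nearest critical value 4 (a local min of the s-part); t converges to 3. The iterate converges to (4, 3).

(4, 3)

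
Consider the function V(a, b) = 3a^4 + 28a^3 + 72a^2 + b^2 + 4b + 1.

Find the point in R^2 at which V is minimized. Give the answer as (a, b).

(0, -2)

V(a,b) separates as P(a) + Q(b) + 1, so its minimum is min P + min Q + 1.
P'(a) = 12a(a + 3)(a + 4) vanishes at a ∈ {-4, -3, 0}; Q'(b) = 2b + 4 vanishes at b ∈ {-2}.
Local minima of P (where P''>0): P(-4)=128, P(0)=0. Local minima of Q: Q(-2)=-4.
So the global minimum of V is P(0) + Q(-2) + 1 = 0 − 4 + 1 = -3, attained at (0, -2).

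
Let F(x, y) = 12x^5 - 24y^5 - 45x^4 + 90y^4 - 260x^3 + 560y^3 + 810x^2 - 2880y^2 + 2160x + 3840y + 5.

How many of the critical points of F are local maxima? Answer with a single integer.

4

F separates as a function of x plus a function of y, so ∇F=0 decouples.
∂F/∂x = 60(x - 4)(x - 3)(x + 1)(x + 3) = 0 at x ∈ {-3, -1, 3, 4}; ∂F/∂y = -120(y - 4)(y - 2)(y - 1)(y + 4) = 0 at y ∈ {-4, 1, 2, 4}.
The Hessian is diagonal: diag(F_xx, F_yy). Second derivatives: F_xx(-3)=-5040, F_xx(-1)=2400, F_xx(3)=-1440, F_xx(4)=2100; F_yy(-4)=28800, F_yy(1)=-1800, F_yy(2)=1440, F_yy(4)=-5760.
Local maxima occur where both diagonal entries negative: (-3, 1), (-3, 4), (3, 1), (3, 4). Count: 4.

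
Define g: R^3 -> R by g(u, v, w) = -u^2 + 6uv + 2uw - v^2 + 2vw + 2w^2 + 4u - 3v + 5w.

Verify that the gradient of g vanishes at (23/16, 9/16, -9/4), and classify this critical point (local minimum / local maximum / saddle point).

saddle point

∇g = (-2u + 6v + 2w + 4, 6u - 2v + 2w - 3, 2u + 2v + 4w + 5); substituting (23/16, 9/16, -9/4) gives ∇g = (0, 0, 0), so (23/16, 9/16, -9/4) is indeed a critical point.
The Hessian is constant: H = [[-2, 6, 2], [6, -2, 2], [2, 2, 4]].
Leading principal minors: Δ₁ = -2, Δ₂ = -32, Δ₃ = -64.
The minors fit neither the all-positive nor the alternating-sign pattern, so H is indefinite: a saddle point.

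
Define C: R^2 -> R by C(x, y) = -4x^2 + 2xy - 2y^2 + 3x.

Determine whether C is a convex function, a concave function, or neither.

concave

C is quadratic, so its Hessian is the constant matrix H = [[-8, 2], [2, -4]].
det(H) = 28, tr(H) = -12.
det(H) > 0 and tr(H) < 0, so H is negative definite everywhere: concave.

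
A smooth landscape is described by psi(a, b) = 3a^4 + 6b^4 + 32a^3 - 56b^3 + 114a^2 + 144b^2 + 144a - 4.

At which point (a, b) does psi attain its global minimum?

(-1, 0)

psi(a,b) separates as P(a) + Q(b) − 4, so its minimum is min P + min Q − 4.
P'(a) = 12(a + 1)(a + 3)(a + 4) vanishes at a ∈ {-4, -3, -1}; Q'(b) = 24b(b - 4)(b - 3) vanishes at b ∈ {0, 3, 4}.
Local minima of P (where P''>0): P(-4)=-32, P(-1)=-59. Local minima of Q: Q(0)=0, Q(4)=256.
So the global minimum of psi is P(-1) + Q(0) − 4 = -59 + 0 − 4 = -63, attained at (-1, 0).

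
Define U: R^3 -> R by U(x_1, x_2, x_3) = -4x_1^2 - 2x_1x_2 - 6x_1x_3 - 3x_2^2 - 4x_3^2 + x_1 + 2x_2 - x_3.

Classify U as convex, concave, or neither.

concave

U is quadratic, so its Hessian is the constant matrix H = [[-8, -2, -6], [-2, -6, 0], [-6, 0, -8]].
Leading principal minors: -8, 44, -136.
Signs alternate −, +, − ⇒ H ≺ 0 ⇒ concave.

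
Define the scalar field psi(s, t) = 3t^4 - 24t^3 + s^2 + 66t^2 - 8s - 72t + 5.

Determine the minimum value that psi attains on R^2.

-38

psi(s,t) separates as P(s) + Q(t) + 5, so its minimum is min P + min Q + 5.
P'(s) = 2s - 8 vanishes at s ∈ {4}; Q'(t) = 12(t - 3)(t - 2)(t - 1) vanishes at t ∈ {1, 2, 3}.
Local minima of P (where P''>0): P(4)=-16. Local minima of Q: Q(1)=-27, Q(3)=-27.
So the global minimum of psi is P(4) + Q(1) + 5 = -16 − 27 + 5 = -38, attained at (4, 1).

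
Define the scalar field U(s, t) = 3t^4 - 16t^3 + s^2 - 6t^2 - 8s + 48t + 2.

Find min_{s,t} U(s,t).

-174

U(s,t) separates as P(s) + Q(t) + 2, so its minimum is min P + min Q + 2.
P'(s) = 2s - 8 vanishes at s ∈ {4}; Q'(t) = 12(t - 4)(t - 1)(t + 1) vanishes at t ∈ {-1, 1, 4}.
Local minima of P (where P''>0): P(4)=-16. Local minima of Q: Q(-1)=-35, Q(4)=-160.
So the global minimum of U is P(4) + Q(4) + 2 = -16 − 160 + 2 = -174, attained at (4, 4).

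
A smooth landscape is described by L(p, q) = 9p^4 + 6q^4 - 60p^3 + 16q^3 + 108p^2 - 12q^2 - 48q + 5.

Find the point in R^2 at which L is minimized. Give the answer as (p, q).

(0, 1)

L(p,q) separates as A(p) + B(q) + 5, so its minimum is min A + min B + 5.
A'(p) = 36p(p - 3)(p - 2) vanishes at p ∈ {0, 2, 3}; B'(q) = 24(q - 1)(q + 1)(q + 2) vanishes at q ∈ {-2, -1, 1}.
Local minima of A (where A''>0): A(0)=0, A(3)=81. Local minima of B: B(-2)=16, B(1)=-38.
So the global minimum of L is A(0) + B(1) + 5 = 0 − 38 + 5 = -33, attained at (0, 1).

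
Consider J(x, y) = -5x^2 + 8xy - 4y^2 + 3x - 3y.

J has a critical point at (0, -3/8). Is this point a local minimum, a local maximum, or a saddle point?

The Hessian of J is constant: H = [[-10, 8], [8, -8]].
det(H) = (-10)·(-8) − 8² = 16.
det(H) > 0 and tr(H) = -18 < 0, so H is negative definite and the point is a local maximum.

local maximum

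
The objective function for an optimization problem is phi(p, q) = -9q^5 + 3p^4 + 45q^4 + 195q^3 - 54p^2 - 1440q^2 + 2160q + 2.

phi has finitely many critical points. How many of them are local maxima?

2

phi separates as a function of p plus a function of q, so ∇phi=0 decouples.
∂phi/∂p = 12p(p - 3)(p + 3) = 0 at p ∈ {-3, 0, 3}; ∂phi/∂q = -45(q - 4)(q - 3)(q - 1)(q + 4) = 0 at q ∈ {-4, 1, 3, 4}.
The Hessian is diagonal: diag(phi_pp, phi_qq). Second derivatives: phi_pp(-3)=216, phi_pp(0)=-108, phi_pp(3)=216; phi_qq(-4)=12600, phi_qq(1)=-1350, phi_qq(3)=630, phi_qq(4)=-1080.
Local maxima occur where both diagonal entries negative: (0, 1), (0, 4). Count: 2.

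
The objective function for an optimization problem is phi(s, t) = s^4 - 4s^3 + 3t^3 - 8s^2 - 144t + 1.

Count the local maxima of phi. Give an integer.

1

phi separates as a function of s plus a function of t, so ∇phi=0 decouples.
∂phi/∂s = 4s(s - 4)(s + 1) = 0 at s ∈ {-1, 0, 4}; ∂phi/∂t = 9(t - 4)(t + 4) = 0 at t ∈ {-4, 4}.
The Hessian is diagonal: diag(phi_ss, phi_tt). Second derivatives: phi_ss(-1)=20, phi_ss(0)=-16, phi_ss(4)=80; phi_tt(-4)=-72, phi_tt(4)=72.
Local maxima occur where both diagonal entries negative: (0, -4). Count: 1.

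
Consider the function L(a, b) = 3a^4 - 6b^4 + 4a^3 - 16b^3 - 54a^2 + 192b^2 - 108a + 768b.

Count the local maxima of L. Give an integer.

2

L separates as a function of a plus a function of b, so ∇L=0 decouples.
∂L/∂a = 12(a - 3)(a + 1)(a + 3) = 0 at a ∈ {-3, -1, 3}; ∂L/∂b = -24(b - 4)(b + 2)(b + 4) = 0 at b ∈ {-4, -2, 4}.
The Hessian is diagonal: diag(L_aa, L_bb). Second derivatives: L_aa(-3)=144, L_aa(-1)=-96, L_aa(3)=288; L_bb(-4)=-384, L_bb(-2)=288, L_bb(4)=-1152.
Local maxima occur where both diagonal entries negative: (-1, -4), (-1, 4). Count: 2.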